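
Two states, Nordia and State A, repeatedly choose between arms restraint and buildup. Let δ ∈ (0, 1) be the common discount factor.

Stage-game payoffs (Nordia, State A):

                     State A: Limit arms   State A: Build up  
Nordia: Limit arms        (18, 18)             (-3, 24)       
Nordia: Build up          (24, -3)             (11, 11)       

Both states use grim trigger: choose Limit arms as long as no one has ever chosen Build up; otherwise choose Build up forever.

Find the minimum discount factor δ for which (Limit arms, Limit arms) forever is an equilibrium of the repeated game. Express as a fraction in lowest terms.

Under grim trigger the critical discount factor is (T−C)/(T−P) with T = 24, C = 18, P = 11.
δ* = (24−18)/(24−11) = 6/13.

6/13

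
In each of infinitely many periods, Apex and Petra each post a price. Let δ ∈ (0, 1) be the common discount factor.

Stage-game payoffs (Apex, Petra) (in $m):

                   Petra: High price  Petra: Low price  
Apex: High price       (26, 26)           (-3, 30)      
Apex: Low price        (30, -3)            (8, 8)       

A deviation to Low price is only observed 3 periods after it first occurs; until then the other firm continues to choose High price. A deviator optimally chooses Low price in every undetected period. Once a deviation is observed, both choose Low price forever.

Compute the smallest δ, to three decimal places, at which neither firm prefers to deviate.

0.567

The best deviation is to choose Low price for all 3 undetected periods, earning 30 each, then 8 forever once detected.
Deviation value: 30(1−δ^3)/(1−δ) + 8δ^3/(1−δ); cooperation value: 26/(1−δ).
IC: 26 ≥ 30(1−δ^3) + 8δ^3 = 30 − 22δ^3.
So δ^3 ≥ 4/22 = 2/11, giving δ ≥ (2/11)^(1/3) ≈ 0.567.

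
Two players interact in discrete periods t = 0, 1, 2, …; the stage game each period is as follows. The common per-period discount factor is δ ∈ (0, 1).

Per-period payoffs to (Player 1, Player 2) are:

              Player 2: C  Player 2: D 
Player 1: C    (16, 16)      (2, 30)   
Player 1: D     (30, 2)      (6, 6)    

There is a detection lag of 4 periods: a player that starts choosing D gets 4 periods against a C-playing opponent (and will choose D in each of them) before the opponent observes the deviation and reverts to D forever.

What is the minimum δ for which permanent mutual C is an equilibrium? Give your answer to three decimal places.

0.874

Deviating for the 4 undetected periods gains 30−16 = 14 per period over cooperation, then loses 16−6 = 10 per period forever once punishment starts.
Gain: 14(1 + δ + … + δ^3); loss: 10·δ^4/(1−δ).
No profitable deviation ⇔ 14(1−δ^4) ≤ 10·δ^4, i.e. δ^4 ≥ 14/(14+10) = 7/12.
Hence δ ≥ (7/12)^(1/4) ≈ 0.874.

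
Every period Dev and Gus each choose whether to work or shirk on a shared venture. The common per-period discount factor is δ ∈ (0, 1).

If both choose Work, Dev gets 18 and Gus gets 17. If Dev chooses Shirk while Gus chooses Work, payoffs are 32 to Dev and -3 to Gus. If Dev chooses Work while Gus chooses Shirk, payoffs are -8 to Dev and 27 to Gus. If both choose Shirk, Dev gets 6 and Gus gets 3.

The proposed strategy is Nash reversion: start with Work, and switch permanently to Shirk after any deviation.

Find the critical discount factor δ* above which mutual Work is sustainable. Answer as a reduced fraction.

7/13

Dev's threshold: (32−18)/(32−6) = 7/13.
Gus's threshold: (27−17)/(27−3) = 5/12.
7/13 > 5/12, so Dev binds and δ* = 7/13.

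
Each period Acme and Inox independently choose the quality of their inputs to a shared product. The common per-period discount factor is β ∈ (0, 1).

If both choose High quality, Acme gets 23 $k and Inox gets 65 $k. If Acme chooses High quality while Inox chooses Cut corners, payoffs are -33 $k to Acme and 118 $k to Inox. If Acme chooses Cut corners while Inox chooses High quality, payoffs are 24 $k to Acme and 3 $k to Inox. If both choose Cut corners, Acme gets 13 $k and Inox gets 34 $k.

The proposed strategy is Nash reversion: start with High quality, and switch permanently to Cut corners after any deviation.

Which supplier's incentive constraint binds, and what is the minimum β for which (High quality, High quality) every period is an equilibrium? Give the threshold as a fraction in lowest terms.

Acme's threshold: (24−23)/(24−13) = 1/11.
Inox's threshold: (118−65)/(118−34) = 53/84.
1/11 < 53/84, so Inox binds and β* = 53/84.

Inox; β ≥ 53/84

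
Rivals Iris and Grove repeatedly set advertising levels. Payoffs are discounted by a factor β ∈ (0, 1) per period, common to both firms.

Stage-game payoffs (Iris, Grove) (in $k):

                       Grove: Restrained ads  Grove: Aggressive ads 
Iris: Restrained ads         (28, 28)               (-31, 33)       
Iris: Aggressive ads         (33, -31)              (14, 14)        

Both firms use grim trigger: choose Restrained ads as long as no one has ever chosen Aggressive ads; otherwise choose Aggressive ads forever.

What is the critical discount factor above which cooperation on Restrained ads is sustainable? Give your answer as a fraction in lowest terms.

5/19

Cooperation forever yields 28 each period: 28/(1−β).
Deviating yields 33 once, then 14 forever: 33 + 14β/(1−β).
No profitable deviation requires 28/(1−β) ≥ 33 + 14β/(1−β).
Multiplying by (1−β): 28 ≥ 33(1−β) + 14β = 33 − 19β.
So 19β ≥ 5, i.e. β ≥ 5/19.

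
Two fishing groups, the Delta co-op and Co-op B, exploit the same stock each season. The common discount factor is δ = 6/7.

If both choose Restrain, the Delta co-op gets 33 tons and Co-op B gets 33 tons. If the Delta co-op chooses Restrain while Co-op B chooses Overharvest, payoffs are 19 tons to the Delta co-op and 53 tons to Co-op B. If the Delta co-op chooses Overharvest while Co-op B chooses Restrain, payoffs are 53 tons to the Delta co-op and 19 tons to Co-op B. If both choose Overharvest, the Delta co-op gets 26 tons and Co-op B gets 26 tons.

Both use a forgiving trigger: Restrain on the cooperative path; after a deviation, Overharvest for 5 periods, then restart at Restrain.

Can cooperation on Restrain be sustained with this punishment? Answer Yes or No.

IC: δ+…+δ^5 ≥ (53−33)/(33−26) = 20/7.
At δ = 6/7: partial sum = 3.2240 ≥ 2.8571. Cooperation sustainable.

Yes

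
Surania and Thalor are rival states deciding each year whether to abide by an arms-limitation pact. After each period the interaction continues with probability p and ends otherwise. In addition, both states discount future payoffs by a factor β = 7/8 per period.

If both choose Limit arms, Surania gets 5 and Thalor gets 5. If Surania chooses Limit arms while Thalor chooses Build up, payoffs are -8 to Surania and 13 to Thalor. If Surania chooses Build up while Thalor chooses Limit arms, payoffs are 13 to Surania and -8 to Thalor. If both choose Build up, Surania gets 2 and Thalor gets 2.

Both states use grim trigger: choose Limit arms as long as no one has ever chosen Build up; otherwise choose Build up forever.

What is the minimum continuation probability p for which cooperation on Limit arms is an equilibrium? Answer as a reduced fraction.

64/77

With continuation probability p and discount β, the effective per-period discount factor is βp.
Grim-trigger IC: βp ≥ (13−5)/(13−2) = 8/11.
So p ≥ (8/11)/(7/8) = 64/77.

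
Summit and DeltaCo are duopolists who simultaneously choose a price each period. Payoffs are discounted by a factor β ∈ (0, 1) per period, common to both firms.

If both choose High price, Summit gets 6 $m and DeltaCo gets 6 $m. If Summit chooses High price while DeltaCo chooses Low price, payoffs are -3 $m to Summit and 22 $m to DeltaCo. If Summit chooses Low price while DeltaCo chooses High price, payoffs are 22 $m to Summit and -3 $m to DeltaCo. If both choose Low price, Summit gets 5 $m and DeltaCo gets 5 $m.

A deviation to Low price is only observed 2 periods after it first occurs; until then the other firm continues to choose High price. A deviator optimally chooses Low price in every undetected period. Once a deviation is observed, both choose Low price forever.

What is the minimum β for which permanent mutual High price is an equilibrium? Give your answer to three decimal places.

0.970

Deviating for the 2 undetected periods gains 22−6 = 16 per period over cooperation, then loses 6−5 = 1 per period forever once punishment starts.
Gain: 16(1 + β + … + β^1); loss: 1·β^2/(1−β).
No profitable deviation ⇔ 16(1−β^2) ≤ 1·β^2, i.e. β^2 ≥ 16/(16+1) = 16/17.
Hence β ≥ (16/17)^(1/2) ≈ 0.970.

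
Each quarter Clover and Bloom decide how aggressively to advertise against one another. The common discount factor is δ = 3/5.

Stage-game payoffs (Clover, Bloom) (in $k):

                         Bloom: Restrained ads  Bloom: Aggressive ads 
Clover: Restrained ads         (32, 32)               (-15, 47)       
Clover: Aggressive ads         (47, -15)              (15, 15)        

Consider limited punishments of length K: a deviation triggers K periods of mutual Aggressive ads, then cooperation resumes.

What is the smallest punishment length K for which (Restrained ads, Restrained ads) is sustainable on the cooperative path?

IC: δ(1−δ^K)/(1−δ) ≥ (47−32)/(32−15) = 15/17.
With δ = 3/5: need 1 − δ^K ≥ 15/17·(1−3/5)/(3/5), i.e. δ^K ≤ 0.4118.
Since (3/5)^1 = 0.6000 and (3/5)^2 = 0.3600, the smallest such K is 2.

2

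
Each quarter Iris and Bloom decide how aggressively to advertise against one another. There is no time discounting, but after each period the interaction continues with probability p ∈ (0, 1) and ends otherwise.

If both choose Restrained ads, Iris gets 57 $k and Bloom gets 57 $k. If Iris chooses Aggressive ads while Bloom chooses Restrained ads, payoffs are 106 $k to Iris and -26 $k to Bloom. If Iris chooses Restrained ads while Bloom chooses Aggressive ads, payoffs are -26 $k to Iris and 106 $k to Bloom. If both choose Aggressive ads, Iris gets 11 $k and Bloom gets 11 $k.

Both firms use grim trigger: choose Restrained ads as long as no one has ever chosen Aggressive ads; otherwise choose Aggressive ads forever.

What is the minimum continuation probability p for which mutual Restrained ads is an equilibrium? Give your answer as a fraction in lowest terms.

With no time discounting, the continuation probability p plays the role of the discount factor.
Grim-trigger IC: 57/(1−p) ≥ 106 + 11p/(1−p) ⇒ p ≥ (106−57)/(106−11) = 49/95.

49/95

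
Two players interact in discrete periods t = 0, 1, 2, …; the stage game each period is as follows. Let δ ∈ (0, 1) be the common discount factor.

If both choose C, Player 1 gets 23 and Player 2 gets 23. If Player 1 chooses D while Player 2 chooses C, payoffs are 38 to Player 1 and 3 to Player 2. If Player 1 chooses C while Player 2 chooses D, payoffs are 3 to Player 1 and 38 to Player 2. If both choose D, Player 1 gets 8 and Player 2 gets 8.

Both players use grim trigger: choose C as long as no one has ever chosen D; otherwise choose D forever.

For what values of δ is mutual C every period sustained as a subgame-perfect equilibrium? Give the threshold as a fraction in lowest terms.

1/2

23/(1−δ) ≥ 38 + 8δ/(1−δ)
23 ≥ 38 − 30δ
δ ≥ 15/30 = 1/2.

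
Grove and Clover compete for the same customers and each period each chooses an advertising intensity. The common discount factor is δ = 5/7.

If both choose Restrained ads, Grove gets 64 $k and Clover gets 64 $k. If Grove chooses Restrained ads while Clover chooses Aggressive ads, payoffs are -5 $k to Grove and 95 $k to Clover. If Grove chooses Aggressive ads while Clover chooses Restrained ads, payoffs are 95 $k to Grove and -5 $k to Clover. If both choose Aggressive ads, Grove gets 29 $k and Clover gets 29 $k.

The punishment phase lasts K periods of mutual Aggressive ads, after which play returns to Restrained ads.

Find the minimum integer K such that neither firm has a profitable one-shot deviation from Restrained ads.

2

Need Σ_{k=1}^{K} δ^k ≥ (95−64)/(64−29) = 0.8857 at δ = 5/7.
At K = 1 the sum is 0.7143 < 0.8857; at K = 2 it is 1.2245 ≥ 0.8857.
So the minimum punishment length is K = 2.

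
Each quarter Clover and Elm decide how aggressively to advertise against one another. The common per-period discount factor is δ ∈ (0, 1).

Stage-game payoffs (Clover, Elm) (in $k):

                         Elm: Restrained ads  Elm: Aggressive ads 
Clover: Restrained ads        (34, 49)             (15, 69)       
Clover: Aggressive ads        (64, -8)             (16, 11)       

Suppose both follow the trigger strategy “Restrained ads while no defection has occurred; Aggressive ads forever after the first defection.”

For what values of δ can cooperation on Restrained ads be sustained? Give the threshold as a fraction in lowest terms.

5/8

For Clover: deviation gain 64−34 = 30, per-period punishment loss 34−16 = 18. IC gives δ ≥ 30/48 = 5/8.
For Elm: gain 20, loss 38 per period, so δ ≥ 20/58 = 10/29.
The tighter constraint is Clover's, so cooperation needs δ ≥ 5/8.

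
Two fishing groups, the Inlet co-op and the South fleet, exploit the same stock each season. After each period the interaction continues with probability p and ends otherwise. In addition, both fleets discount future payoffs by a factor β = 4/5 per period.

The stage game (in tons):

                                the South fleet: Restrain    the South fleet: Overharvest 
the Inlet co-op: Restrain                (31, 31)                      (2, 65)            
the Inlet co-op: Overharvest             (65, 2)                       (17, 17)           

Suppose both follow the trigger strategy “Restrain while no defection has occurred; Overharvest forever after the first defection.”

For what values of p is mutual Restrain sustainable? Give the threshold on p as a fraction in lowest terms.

With continuation probability p and discount β, the effective per-period discount factor is βp.
Grim-trigger IC: βp ≥ (65−31)/(65−17) = 17/24.
So p ≥ (17/24)/(4/5) = 85/96.

85/96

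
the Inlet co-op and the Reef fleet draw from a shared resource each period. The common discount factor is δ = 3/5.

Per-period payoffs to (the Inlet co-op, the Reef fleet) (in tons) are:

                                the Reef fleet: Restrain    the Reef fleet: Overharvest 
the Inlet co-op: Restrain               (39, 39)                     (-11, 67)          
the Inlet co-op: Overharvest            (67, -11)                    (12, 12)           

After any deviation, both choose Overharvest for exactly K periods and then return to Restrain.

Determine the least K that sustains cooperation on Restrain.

3

Need Σ_{k=1}^{K} δ^k ≥ (67−39)/(39−12) = 1.0370 at δ = 3/5.
At K = 2 the sum is 0.9600 < 1.0370; at K = 3 it is 1.1760 ≥ 1.0370.
So the minimum punishment length is K = 3.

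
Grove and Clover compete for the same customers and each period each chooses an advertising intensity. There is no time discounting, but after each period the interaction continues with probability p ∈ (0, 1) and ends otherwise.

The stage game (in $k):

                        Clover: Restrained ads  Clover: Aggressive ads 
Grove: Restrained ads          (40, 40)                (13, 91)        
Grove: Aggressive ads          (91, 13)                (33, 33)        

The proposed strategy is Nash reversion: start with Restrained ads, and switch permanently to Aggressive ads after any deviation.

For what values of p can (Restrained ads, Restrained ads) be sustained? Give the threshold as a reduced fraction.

51/58

Expected cooperation value is 40 + p·40 + p²·40 + … = 40/(1−p); deviation gives 91 + p·33/(1−p).
40 ≥ 91(1−p) + 33p ⇒ 58p ≥ 51 ⇒ p ≥ 51/58.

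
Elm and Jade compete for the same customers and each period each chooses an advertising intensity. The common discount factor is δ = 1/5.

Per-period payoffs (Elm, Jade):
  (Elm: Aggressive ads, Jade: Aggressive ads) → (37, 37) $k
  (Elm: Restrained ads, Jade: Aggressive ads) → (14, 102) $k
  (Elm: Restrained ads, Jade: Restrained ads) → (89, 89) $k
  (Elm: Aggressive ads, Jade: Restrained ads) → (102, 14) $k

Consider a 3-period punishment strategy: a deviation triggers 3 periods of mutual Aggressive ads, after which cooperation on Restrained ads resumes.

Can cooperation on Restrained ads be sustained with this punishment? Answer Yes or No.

No

A one-shot deviation gives 102 now, then 37 for 3 periods, then back to 89.
Gain from deviating: (102−89) today; loss: (89−37) in each of the next 3 periods.
No-deviation condition: (89−37)(δ+…+δ^3) ≥ 102−89, i.e. δ+…+δ^3 ≥ 1/4.
At δ = 1/5: δ+…+δ^3 = 0.2480 < 0.2500.
So cooperation is not sustainable.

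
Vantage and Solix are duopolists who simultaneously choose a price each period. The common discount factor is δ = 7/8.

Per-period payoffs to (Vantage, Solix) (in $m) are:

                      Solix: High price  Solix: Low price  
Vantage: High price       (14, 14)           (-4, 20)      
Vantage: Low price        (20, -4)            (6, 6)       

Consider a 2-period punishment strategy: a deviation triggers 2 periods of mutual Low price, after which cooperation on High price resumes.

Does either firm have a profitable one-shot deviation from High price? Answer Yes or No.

IC: δ+…+δ^2 ≥ (20−14)/(14−6) = 3/4.
At δ = 7/8: partial sum = 1.6406 ≥ 0.7500. Cooperation sustainable.

No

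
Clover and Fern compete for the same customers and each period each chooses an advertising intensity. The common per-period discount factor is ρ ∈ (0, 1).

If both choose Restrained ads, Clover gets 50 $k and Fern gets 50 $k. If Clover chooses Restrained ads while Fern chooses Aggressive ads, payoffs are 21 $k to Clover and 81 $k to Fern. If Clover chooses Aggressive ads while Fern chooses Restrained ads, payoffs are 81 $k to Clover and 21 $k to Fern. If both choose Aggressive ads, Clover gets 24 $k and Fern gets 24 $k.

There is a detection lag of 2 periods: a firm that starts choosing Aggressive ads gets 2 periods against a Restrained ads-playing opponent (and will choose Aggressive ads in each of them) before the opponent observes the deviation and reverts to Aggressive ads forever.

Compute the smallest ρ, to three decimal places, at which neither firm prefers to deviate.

The best deviation is to choose Aggressive ads for all 2 undetected periods, earning 81 each, then 24 forever once detected.
Deviation value: 81(1−ρ^2)/(1−ρ) + 24ρ^2/(1−ρ); cooperation value: 50/(1−ρ).
IC: 50 ≥ 81(1−ρ^2) + 24ρ^2 = 81 − 57ρ^2.
So ρ^2 ≥ 31/57, giving ρ ≥ (31/57)^(1/2) ≈ 0.737.

0.737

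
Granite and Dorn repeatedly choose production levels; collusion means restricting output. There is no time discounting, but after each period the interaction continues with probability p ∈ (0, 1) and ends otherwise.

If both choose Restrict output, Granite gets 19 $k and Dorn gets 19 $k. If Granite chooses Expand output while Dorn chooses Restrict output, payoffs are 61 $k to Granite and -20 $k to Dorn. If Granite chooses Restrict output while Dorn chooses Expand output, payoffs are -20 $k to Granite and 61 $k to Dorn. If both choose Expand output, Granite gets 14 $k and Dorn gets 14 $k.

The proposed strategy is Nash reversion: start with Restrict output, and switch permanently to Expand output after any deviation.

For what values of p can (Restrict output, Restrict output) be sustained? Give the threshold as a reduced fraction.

Expected cooperation value is 19 + p·19 + p²·19 + … = 19/(1−p); deviation gives 61 + p·14/(1−p).
19 ≥ 61(1−p) + 14p ⇒ 47p ≥ 42 ⇒ p ≥ 42/47.

42/47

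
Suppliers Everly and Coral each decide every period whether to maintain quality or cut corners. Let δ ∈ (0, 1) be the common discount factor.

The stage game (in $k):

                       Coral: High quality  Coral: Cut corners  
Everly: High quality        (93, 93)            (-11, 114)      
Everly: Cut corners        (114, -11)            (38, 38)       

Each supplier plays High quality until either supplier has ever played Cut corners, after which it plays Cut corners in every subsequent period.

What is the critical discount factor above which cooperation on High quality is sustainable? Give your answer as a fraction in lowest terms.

93/(1−δ) ≥ 114 + 38δ/(1−δ)
93 ≥ 114 − 76δ
δ ≥ 21/76.

21/76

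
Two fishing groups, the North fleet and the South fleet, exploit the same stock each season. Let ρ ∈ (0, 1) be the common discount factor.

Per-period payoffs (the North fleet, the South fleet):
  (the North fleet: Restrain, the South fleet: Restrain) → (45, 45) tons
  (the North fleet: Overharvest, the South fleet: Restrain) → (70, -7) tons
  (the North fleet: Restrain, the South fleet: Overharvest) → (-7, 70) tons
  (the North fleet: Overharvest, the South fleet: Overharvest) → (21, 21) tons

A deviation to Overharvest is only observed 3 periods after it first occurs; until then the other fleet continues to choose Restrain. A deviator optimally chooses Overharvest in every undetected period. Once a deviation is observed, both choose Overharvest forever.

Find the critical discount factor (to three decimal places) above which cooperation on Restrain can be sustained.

The best deviation is to choose Overharvest for all 3 undetected periods, earning 70 each, then 21 forever once detected.
Deviation value: 70(1−ρ^3)/(1−ρ) + 21ρ^3/(1−ρ); cooperation value: 45/(1−ρ).
IC: 45 ≥ 70(1−ρ^3) + 21ρ^3 = 70 − 49ρ^3.
So ρ^3 ≥ 25/49, giving ρ ≥ (25/49)^(1/3) ≈ 0.799.

0.799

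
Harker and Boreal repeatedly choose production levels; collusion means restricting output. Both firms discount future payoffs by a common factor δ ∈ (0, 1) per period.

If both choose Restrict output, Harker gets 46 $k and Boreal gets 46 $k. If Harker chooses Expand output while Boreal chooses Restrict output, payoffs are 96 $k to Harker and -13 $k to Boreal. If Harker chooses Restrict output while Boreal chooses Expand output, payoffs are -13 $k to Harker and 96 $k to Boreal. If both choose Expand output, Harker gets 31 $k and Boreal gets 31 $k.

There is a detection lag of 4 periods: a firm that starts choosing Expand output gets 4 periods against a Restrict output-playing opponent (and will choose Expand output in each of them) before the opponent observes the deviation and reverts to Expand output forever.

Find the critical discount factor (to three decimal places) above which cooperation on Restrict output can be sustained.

0.937

The best deviation is to choose Expand output for all 4 undetected periods, earning 96 each, then 31 forever once detected.
Deviation value: 96(1−δ^4)/(1−δ) + 31δ^4/(1−δ); cooperation value: 46/(1−δ).
IC: 46 ≥ 96(1−δ^4) + 31δ^4 = 96 − 65δ^4.
So δ^4 ≥ 50/65 = 10/13, giving δ ≥ (10/13)^(1/4) ≈ 0.937.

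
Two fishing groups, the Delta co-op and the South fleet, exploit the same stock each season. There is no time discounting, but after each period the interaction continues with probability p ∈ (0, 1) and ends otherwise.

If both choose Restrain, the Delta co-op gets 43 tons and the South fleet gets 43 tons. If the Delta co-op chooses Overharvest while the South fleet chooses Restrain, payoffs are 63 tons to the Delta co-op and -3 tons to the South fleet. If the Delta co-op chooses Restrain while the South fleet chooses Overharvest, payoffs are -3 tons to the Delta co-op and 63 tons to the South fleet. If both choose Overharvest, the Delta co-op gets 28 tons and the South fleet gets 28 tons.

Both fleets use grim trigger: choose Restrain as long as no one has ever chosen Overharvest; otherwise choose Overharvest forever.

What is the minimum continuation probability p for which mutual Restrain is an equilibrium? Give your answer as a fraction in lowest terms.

Expected cooperation value is 43 + p·43 + p²·43 + … = 43/(1−p); deviation gives 63 + p·28/(1−p).
43 ≥ 63(1−p) + 28p ⇒ 35p ≥ 20 ⇒ p ≥ 20/35 = 4/7.

4/7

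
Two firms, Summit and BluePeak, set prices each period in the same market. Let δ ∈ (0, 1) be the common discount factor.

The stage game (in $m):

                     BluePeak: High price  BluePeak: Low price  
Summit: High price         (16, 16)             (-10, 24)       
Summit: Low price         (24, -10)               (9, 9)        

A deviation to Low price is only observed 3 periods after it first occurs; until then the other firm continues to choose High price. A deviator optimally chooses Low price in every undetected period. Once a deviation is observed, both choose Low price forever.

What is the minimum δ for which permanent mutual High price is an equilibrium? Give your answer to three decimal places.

A deviator earns 24 for 3 periods, then 9 forever; cooperating earns 16 forever. Multiplying the IC by (1−δ):
16 ≥ 24(1−δ^3) + 9δ^3, so 15·δ^3 ≥ 8 and δ^3 ≥ 8/15.
δ ≥ (8/15)^(1/3) ≈ 0.811.

0.811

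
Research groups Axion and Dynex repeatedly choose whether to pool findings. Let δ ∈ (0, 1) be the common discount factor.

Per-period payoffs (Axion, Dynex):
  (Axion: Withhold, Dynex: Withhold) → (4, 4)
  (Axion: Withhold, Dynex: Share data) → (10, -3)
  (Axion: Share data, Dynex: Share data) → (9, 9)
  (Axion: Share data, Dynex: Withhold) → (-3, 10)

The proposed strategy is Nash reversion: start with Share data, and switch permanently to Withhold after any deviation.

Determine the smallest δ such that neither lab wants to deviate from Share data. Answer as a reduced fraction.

9/(1−δ) ≥ 10 + 4δ/(1−δ)
9 ≥ 10 − 6δ
δ ≥ 1/6.

1/6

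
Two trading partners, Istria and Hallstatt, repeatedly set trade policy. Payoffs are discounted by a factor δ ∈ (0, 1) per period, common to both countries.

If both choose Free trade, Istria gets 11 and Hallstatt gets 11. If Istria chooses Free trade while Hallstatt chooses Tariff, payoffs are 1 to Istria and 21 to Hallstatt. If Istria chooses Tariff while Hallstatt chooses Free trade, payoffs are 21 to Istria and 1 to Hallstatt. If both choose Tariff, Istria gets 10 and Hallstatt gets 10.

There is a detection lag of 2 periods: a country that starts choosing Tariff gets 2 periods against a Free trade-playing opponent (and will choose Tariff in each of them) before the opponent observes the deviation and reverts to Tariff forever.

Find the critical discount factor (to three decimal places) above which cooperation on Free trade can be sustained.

0.953

The best deviation is to choose Tariff for all 2 undetected periods, earning 21 each, then 10 forever once detected.
Deviation value: 21(1−δ^2)/(1−δ) + 10δ^2/(1−δ); cooperation value: 11/(1−δ).
IC: 11 ≥ 21(1−δ^2) + 10δ^2 = 21 − 11δ^2.
So δ^2 ≥ 10/11, giving δ ≥ (10/11)^(1/2) ≈ 0.953.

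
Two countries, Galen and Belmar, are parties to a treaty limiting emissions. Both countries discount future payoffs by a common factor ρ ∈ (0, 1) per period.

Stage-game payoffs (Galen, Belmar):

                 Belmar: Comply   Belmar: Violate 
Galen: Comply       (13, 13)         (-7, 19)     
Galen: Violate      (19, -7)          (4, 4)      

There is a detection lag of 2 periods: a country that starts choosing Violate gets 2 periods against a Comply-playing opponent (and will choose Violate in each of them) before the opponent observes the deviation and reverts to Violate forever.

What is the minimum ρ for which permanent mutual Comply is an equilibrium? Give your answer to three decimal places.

0.632

Deviating for the 2 undetected periods gains 19−13 = 6 per period over cooperation, then loses 13−4 = 9 per period forever once punishment starts.
Gain: 6(1 + ρ + … + ρ^1); loss: 9·ρ^2/(1−ρ).
No profitable deviation ⇔ 6(1−ρ^2) ≤ 9·ρ^2, i.e. ρ^2 ≥ 6/(6+9) = 2/5.
Hence ρ ≥ (2/5)^(1/2) ≈ 0.632.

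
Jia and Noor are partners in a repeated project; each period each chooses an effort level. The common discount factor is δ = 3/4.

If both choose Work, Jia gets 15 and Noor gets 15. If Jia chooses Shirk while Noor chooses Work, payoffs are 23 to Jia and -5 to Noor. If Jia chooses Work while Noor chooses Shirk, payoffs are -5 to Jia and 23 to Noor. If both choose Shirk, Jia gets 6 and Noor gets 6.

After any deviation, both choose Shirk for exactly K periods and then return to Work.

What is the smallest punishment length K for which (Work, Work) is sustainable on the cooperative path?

IC: δ(1−δ^K)/(1−δ) ≥ (23−15)/(15−6) = 8/9.
With δ = 3/4: need 1 − δ^K ≥ 8/9·(1−3/4)/(3/4), i.e. δ^K ≤ 0.7037.
Since (3/4)^1 = 0.7500 and (3/4)^2 = 0.5625, the smallest such K is 2.

2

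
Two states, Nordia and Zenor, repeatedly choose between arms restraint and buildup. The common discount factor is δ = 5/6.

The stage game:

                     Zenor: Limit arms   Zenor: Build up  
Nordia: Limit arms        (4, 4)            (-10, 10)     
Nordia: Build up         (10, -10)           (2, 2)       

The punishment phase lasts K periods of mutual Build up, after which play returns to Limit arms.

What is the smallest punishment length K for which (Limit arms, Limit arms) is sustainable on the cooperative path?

No profitable deviation requires (4−2)(δ+…+δ^K) ≥ 10−4, i.e. δ+…+δ^K ≥ 3 ≈ 3.0000.
With δ = 5/6, the partial sums are K=1: 0.8333, K=2: 1.5278, K=3: 2.1065, K=4: 2.5887, K=5: 2.9906, K=6: 3.3255.
K = 6 is the first length at which the sum reaches 3.0000.

6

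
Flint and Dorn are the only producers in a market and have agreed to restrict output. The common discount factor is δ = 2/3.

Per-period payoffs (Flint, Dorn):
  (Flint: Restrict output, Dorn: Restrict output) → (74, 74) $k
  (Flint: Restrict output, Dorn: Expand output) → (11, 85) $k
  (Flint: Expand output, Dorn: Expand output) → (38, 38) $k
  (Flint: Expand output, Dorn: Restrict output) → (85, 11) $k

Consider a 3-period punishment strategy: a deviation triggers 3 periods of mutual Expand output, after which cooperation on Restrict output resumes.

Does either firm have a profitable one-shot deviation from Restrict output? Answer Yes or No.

No

IC: δ+…+δ^3 ≥ (85−74)/(74−38) = 11/36.
At δ = 2/3: partial sum = 1.4074 ≥ 0.3056. Cooperation sustainable.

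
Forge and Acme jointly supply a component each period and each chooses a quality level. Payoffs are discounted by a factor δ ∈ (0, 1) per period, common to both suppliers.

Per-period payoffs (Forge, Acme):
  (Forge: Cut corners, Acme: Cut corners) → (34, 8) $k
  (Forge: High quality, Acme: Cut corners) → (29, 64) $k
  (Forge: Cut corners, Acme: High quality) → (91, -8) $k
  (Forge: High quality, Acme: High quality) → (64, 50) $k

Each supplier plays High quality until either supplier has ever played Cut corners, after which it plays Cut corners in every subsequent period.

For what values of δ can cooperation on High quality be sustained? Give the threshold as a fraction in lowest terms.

Forge: cooperation gives 64 each period; deviation gives 91 once then 34 forever.
  64/(1−δ) ≥ 91 + 34δ/(1−δ) ⇒ δ ≥ 27/57 = 9/19.
Acme: cooperation gives 50 each period; deviation gives 64 once then 8 forever.
  δ ≥ 14/56 = 1/4.
Both must hold, so the binding constraint is Forge's: δ ≥ 9/19.

9/19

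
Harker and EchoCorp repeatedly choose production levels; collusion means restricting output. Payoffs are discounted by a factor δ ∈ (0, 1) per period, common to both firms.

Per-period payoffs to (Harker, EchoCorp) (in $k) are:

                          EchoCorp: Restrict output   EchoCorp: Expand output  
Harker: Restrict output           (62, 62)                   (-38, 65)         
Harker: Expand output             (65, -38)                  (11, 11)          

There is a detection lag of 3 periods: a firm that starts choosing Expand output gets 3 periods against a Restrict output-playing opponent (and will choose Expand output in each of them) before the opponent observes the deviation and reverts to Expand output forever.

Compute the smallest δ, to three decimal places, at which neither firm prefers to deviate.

0.382

Deviating for the 3 undetected periods gains 65−62 = 3 per period over cooperation, then loses 62−11 = 51 per period forever once punishment starts.
Gain: 3(1 + δ + … + δ^2); loss: 51·δ^3/(1−δ).
No profitable deviation ⇔ 3(1−δ^3) ≤ 51·δ^3, i.e. δ^3 ≥ 3/(3+51) = 1/18.
Hence δ ≥ (1/18)^(1/3) ≈ 0.382.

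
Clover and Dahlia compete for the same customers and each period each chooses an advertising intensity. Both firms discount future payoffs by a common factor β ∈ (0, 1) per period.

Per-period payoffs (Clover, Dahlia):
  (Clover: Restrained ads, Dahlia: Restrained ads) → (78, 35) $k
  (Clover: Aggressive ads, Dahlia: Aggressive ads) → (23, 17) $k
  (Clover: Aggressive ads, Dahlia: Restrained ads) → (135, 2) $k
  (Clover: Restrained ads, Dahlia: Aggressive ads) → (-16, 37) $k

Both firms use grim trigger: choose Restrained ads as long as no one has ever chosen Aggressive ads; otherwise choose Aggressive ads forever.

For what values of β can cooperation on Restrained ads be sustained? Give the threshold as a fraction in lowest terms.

For Clover: deviation gain 135−78 = 57, per-period punishment loss 78−23 = 55. IC gives β ≥ 57/112.
For Dahlia: gain 2, loss 18 per period, so β ≥ 2/20 = 1/10.
The tighter constraint is Clover's, so cooperation needs β ≥ 57/112.

57/112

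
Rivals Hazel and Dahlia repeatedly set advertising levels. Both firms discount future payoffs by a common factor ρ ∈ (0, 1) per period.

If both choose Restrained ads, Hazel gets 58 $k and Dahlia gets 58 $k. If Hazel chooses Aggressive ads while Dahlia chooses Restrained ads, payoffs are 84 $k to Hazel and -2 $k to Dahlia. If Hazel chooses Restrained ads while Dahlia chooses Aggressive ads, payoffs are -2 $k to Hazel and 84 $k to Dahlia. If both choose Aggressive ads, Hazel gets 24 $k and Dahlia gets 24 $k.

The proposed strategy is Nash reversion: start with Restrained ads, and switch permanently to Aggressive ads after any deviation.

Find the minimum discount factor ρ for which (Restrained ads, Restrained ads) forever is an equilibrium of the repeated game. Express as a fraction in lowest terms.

13/30

Cooperation forever yields 58 each period: 58/(1−ρ).
Deviating yields 84 once, then 24 forever: 84 + 24ρ/(1−ρ).
No profitable deviation requires 58/(1−ρ) ≥ 84 + 24ρ/(1−ρ).
Multiplying by (1−ρ): 58 ≥ 84(1−ρ) + 24ρ = 84 − 60ρ.
So 60ρ ≥ 26, i.e. ρ ≥ 26/60 = 13/30.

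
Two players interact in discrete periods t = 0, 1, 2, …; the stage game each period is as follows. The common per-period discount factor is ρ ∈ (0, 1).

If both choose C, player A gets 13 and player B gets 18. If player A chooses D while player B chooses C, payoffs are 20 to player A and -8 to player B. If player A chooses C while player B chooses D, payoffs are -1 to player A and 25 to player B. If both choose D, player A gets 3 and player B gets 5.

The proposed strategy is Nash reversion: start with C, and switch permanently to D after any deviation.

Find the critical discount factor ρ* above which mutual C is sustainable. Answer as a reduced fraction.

7/17

player A's threshold: (20−13)/(20−3) = 7/17.
player B's threshold: (25−18)/(25−5) = 7/20.
7/17 > 7/20, so player A binds and ρ* = 7/17.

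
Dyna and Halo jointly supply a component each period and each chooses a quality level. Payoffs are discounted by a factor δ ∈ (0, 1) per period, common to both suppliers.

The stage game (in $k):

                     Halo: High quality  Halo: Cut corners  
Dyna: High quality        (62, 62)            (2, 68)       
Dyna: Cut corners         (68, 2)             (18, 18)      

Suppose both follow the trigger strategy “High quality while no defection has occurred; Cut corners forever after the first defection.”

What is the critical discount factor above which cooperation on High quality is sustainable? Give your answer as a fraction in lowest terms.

One-period gain from deviating is 68 − 62 = 6. The loss is 62 − 18 = 44 in every subsequent period, with present value 44·δ/(1−δ).
Deviation is unprofitable when 44·δ/(1−δ) ≥ 6, i.e. δ/(1−δ) ≥ 3/22.
Equivalently δ ≥ 6/(6+44) = 3/25.

3/25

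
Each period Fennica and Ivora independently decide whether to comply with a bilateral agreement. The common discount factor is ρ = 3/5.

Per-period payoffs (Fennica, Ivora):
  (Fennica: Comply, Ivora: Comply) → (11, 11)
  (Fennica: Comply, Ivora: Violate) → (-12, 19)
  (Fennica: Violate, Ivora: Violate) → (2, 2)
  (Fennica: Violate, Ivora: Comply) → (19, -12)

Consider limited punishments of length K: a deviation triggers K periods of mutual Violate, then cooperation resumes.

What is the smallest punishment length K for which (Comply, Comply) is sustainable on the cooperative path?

2

No profitable deviation requires (11−2)(ρ+…+ρ^K) ≥ 19−11, i.e. ρ+…+ρ^K ≥ 8/9 ≈ 0.8889.
With ρ = 3/5, the partial sums are K=1: 0.6000, K=2: 0.9600.
K = 2 is the first length at which the sum reaches 0.8889.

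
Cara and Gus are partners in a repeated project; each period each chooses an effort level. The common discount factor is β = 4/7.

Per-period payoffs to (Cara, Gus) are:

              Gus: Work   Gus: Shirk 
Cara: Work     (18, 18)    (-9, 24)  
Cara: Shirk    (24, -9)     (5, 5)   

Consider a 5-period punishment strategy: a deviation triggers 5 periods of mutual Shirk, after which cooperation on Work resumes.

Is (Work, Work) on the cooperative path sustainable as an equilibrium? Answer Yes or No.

Comparing payoff streams over the 6 periods until play realigns: cooperate → 18(1+β+…+β^5); deviate → 24 + 5(β+…+β^5).
Cooperation is sustained iff (18−5)(β+…+β^5) ≥ 24−18.
β+…+β^5 = 4/7·(1−(4/7)^5)/(1−4/7) = 1.2521, and (24−18)/(18−5) = 0.4615.
1.2521 ≥ 0.4615, so cooperation is sustainable.

Yes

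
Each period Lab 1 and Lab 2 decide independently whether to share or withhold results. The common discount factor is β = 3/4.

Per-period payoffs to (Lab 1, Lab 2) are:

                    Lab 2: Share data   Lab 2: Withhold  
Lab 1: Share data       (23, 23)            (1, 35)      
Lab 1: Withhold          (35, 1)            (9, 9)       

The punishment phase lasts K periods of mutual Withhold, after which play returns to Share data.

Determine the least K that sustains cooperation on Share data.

2

IC: β(1−β^K)/(1−β) ≥ (35−23)/(23−9) = 6/7.
With β = 3/4: need 1 − β^K ≥ 6/7·(1−3/4)/(3/4), i.e. β^K ≤ 0.7143.
Since (3/4)^1 = 0.7500 and (3/4)^2 = 0.5625, the smallest such K is 2.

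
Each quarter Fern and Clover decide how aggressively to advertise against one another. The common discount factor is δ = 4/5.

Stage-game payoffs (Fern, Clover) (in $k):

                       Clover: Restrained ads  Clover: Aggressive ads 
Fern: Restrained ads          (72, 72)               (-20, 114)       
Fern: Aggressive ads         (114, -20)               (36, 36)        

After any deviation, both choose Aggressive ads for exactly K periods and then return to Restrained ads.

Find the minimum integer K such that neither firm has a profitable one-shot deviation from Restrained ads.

2

No profitable deviation requires (72−36)(δ+…+δ^K) ≥ 114−72, i.e. δ+…+δ^K ≥ 7/6 ≈ 1.1667.
With δ = 4/5, the partial sums are K=1: 0.8000, K=2: 1.4400.
K = 2 is the first length at which the sum reaches 1.1667.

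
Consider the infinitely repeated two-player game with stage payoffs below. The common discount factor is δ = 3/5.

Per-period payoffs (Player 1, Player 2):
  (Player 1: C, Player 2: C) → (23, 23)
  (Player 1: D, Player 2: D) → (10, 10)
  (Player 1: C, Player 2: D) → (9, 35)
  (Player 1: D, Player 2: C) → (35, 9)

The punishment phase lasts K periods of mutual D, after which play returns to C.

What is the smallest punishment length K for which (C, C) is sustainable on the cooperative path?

IC: δ(1−δ^K)/(1−δ) ≥ (35−23)/(23−10) = 12/13.
With δ = 3/5: need 1 − δ^K ≥ 12/13·(1−3/5)/(3/5), i.e. δ^K ≤ 0.3846.
Since (3/5)^1 = 0.6000 and (3/5)^2 = 0.3600, the smallest such K is 2.

2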